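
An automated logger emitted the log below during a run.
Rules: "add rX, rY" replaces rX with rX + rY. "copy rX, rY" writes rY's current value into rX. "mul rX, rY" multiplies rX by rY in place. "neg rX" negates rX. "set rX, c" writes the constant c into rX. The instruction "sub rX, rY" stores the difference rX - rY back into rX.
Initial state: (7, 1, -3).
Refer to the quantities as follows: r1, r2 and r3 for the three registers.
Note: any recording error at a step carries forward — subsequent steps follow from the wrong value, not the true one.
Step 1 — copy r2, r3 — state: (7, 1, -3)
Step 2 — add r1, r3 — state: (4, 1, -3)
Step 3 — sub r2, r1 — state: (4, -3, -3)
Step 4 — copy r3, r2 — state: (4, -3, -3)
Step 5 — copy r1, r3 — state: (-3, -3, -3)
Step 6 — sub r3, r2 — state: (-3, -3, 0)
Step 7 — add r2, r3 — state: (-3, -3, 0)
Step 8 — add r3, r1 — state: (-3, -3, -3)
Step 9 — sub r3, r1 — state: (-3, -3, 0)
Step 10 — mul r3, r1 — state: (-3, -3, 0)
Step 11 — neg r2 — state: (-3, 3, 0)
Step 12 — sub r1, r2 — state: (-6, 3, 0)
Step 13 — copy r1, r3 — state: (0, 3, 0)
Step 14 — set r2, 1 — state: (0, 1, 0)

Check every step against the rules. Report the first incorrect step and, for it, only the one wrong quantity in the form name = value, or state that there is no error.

step 1, r2 = -3

Recomputing the run from the initial state:
step 1: r1 = 7, r2 = -3, r3 = -3
step 2: r1 = 4, r2 = -3, r3 = -3
step 3: r1 = 4, r2 = -7, r3 = -3
step 4: r1 = 4, r2 = -7, r3 = -7
step 5: r1 = -7, r2 = -7, r3 = -7
step 6: r1 = -7, r2 = -7, r3 = 0
step 7: r1 = -7, r2 = -7, r3 = 0
step 8: r1 = -7, r2 = -7, r3 = -7
step 9: r1 = -7, r2 = -7, r3 = 0
step 10: r1 = -7, r2 = -7, r3 = 0
step 11: r1 = -7, r2 = 7, r3 = 0
step 12: r1 = -14, r2 = 7, r3 = 0
step 13: r1 = 0, r2 = 7, r3 = 0
step 14: r1 = 0, r2 = 1, r3 = 0
The first disagreement with the log is at step 1, where the value should be r2 = -3.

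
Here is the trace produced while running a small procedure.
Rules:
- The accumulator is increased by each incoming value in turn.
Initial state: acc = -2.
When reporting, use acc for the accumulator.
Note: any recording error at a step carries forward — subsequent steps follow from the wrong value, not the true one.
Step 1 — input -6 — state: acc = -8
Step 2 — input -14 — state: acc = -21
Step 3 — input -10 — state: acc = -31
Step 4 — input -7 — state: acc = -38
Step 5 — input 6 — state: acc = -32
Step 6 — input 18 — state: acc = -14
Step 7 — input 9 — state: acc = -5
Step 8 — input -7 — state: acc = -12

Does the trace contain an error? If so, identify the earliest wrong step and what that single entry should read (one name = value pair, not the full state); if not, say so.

Step 1: acc = -2 + -6 = -8 — in agreement.
Step 2: acc = -8 + -14 = -22 — the recorded entry deviates here.
Step 2 is the first one off; corrected, acc = -22.

step 2, acc = -22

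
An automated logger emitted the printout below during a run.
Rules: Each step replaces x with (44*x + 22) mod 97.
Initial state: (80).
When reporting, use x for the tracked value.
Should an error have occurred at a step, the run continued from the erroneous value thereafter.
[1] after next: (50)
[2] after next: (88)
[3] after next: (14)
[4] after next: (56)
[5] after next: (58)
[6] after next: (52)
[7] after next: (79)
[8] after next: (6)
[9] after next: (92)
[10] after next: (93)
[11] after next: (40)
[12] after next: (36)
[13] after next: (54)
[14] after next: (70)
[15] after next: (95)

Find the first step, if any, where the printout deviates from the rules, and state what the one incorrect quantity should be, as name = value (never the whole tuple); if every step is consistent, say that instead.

step 5, x = 61

step 1: x = (44*80 + 22) mod 97 = 50 -> same as recorded
step 2: x = (44*50 + 22) mod 97 = 88 -> agrees with the printout
step 3: x = (44*88 + 22) mod 97 = 14 -> checks out
step 4: x = (44*14 + 22) mod 97 = 56 -> confirmed correct
step 5: x = (44*56 + 22) mod 97 = 61 -> the entry is off here
Step 5 is the first one off; corrected, x = 61.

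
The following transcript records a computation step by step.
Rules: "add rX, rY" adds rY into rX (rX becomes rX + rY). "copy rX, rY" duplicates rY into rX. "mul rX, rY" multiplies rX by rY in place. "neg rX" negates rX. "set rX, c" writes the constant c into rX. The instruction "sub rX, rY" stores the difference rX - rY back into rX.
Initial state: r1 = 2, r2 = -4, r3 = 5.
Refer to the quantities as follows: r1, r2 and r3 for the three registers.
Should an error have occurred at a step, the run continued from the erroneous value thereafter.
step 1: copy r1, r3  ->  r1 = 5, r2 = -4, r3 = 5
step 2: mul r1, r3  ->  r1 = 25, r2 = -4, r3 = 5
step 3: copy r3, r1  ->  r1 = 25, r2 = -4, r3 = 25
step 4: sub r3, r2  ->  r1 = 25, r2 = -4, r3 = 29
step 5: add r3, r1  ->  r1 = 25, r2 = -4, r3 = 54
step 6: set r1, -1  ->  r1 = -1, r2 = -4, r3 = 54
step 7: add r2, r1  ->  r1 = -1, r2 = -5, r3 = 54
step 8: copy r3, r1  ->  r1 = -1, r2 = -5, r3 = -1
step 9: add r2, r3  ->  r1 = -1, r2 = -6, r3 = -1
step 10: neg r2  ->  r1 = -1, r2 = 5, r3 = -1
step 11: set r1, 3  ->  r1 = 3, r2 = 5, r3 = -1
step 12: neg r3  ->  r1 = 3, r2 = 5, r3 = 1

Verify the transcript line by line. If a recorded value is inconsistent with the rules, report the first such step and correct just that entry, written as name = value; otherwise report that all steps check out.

step 10, r2 = 6

Step 1: r1 = 5 — no discrepancy.
Step 2: r1 = 5 * 5 = 25 — same as recorded.
Step 3: r3 = 25 — confirmed correct.
Step 4: r3 = 25 - -4 = 29 — checks out.
Step 5: r3 = 29 + 25 = 54 — checks out.
Step 6: r1 = -1 — matches.
Step 7: r2 = -4 + -1 = -5 — agrees with the transcript.
Step 8: r3 = -1 — confirmed correct.
Step 9: r2 = -5 + -1 = -6 — agrees with the transcript.
Step 10: r2 = -(-6) = 6 — a discrepancy with the transcript.
So the first discrepancy is step 10, where the right value is r2 = 6.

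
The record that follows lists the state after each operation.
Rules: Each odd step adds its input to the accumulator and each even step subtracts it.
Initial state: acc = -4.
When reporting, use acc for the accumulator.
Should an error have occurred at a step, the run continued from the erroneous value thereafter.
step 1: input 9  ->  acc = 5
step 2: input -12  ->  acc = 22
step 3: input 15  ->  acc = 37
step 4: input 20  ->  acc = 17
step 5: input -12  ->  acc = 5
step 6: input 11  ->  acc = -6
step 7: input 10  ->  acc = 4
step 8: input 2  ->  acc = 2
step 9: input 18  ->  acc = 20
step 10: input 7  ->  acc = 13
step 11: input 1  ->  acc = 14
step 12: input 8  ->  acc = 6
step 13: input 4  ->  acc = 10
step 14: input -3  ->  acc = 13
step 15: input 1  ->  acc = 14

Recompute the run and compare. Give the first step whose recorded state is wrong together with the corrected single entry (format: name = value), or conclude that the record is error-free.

step 1: acc = -4 + 9 = 5 -> same as recorded
step 2: acc = 5 - -12 = 17 -> the recorded entry deviates here
First incorrect step: 2; the correct value is acc = 17.

step 2, acc = 17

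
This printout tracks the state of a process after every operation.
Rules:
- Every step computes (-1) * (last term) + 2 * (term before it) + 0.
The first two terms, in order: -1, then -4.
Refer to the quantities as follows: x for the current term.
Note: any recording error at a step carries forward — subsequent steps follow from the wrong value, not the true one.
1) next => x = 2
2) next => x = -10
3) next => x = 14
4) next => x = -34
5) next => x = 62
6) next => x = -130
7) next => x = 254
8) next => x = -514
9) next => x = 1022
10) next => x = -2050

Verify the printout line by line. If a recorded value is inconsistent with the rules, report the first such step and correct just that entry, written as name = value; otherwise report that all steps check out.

no error

1. x = -1*(-4) + (2)*(-1) + (0) = 2 (no discrepancy)
2. x = -1*(2) + (2)*(-4) + (0) = -10 (no discrepancy)
3. x = -1*(-10) + (2)*(2) + (0) = 14 (consistent with the printout)
4. x = -1*(14) + (2)*(-10) + (0) = -34 (exactly as logged)
5. x = -1*(-34) + (2)*(14) + (0) = 62 (in agreement)
6. x = -1*(62) + (2)*(-34) + (0) = -130 (same as recorded)
7. x = -1*(-130) + (2)*(62) + (0) = 254 (no discrepancy)
8. x = -1*(254) + (2)*(-130) + (0) = -514 (confirmed correct)
9. x = -1*(-514) + (2)*(254) + (0) = 1022 (confirmed correct)
10. x = -1*(1022) + (2)*(-514) + (0) = -2050 (checks out)
All steps check out; nothing to correct.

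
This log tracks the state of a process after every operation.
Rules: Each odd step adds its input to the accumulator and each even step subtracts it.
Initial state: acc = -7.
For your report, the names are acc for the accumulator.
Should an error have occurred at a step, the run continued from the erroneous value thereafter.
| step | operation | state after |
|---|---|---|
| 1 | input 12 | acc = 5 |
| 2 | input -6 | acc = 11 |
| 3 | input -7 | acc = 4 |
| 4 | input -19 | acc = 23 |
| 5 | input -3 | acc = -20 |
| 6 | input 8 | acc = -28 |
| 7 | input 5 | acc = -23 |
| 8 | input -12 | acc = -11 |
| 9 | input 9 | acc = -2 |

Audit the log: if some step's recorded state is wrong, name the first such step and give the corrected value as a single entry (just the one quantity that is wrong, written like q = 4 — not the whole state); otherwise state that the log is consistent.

step 5, acc = 20

Recomputing the run from the initial state:
step 1: acc = 5
step 2: acc = 11
step 3: acc = 4
step 4: acc = 23
step 5: acc = 20
step 6: acc = 12
step 7: acc = 17
step 8: acc = 29
step 9: acc = 38
The first disagreement with the log is at step 5, where the value should be acc = 20.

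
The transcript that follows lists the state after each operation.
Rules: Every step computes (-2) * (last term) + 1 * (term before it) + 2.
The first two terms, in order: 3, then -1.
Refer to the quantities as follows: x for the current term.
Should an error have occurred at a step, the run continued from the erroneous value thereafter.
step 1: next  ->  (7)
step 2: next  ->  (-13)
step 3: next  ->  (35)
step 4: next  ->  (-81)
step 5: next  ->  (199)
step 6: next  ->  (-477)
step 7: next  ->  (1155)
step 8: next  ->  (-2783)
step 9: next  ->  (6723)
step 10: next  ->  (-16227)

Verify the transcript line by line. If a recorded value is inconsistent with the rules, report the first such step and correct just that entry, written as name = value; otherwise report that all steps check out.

step 8, x = -2785

step 1: x = -2*(-1) + (1)*(3) + (2) = 7 -> matches
step 2: x = -2*(7) + (1)*(-1) + (2) = -13 -> agrees with the transcript
step 3: x = -2*(-13) + (1)*(7) + (2) = 35 -> agrees with the transcript
step 4: x = -2*(35) + (1)*(-13) + (2) = -81 -> in agreement
step 5: x = -2*(-81) + (1)*(35) + (2) = 199 -> confirmed correct
step 6: x = -2*(199) + (1)*(-81) + (2) = -477 -> same as recorded
step 7: x = -2*(-477) + (1)*(199) + (2) = 1155 -> confirmed correct
step 8: x = -2*(1155) + (1)*(-477) + (2) = -2785 -> the recorded entry deviates here
First deviation found at step 8; the corrected entry is x = -2785.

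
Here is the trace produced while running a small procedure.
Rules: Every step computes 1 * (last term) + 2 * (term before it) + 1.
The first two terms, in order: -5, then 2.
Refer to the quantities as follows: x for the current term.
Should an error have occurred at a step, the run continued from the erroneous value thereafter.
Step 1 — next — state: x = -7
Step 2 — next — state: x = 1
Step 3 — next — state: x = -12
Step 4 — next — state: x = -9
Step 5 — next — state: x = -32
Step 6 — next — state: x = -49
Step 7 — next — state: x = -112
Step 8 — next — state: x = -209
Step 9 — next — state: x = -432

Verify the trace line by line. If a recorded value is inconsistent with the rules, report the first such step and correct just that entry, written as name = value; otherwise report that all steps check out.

step 2, x = -2

1. x = 1*(2) + (2)*(-5) + (1) = -7 (exactly as logged)
2. x = 1*(-7) + (2)*(2) + (1) = -2 (the trace disagrees here)
That makes step 2 the first incorrect line — x = -2 is what it should show.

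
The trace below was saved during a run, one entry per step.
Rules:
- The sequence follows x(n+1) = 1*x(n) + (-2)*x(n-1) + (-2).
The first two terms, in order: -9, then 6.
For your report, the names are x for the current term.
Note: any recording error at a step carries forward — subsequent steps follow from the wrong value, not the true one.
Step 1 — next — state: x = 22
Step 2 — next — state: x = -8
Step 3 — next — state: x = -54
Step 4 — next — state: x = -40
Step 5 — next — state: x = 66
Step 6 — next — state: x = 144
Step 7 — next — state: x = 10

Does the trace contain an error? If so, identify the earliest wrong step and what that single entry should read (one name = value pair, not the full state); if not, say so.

Step 1: x = 1*(6) + (-2)*(-9) + (-2) = 22 — confirmed correct.
Step 2: x = 1*(22) + (-2)*(6) + (-2) = 8 — a discrepancy with the trace.
That makes step 2 the first incorrect line — x = 8 is what it should show.

step 2, x = 8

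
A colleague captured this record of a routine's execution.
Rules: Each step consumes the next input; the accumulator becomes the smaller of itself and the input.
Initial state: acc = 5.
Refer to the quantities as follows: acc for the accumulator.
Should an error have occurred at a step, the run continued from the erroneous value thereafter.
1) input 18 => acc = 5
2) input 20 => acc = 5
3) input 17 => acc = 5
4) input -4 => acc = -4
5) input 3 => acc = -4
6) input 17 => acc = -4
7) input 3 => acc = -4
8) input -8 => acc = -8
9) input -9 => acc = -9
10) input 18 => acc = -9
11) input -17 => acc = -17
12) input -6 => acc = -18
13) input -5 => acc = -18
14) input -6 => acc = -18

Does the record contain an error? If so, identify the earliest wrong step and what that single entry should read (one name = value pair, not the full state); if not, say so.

1. acc = min(5, 18) = 5 (exactly as logged)
2. acc = min(5, 20) = 5 (no discrepancy)
3. acc = min(5, 17) = 5 (consistent with the record)
4. acc = min(5, -4) = -4 (checks out)
5. acc = min(-4, 3) = -4 (agrees with the record)
6. acc = min(-4, 17) = -4 (no discrepancy)
7. acc = min(-4, 3) = -4 (verified)
8. acc = min(-4, -8) = -8 (same as recorded)
9. acc = min(-8, -9) = -9 (confirmed correct)
10. acc = min(-9, 18) = -9 (verified)
11. acc = min(-9, -17) = -17 (checks out)
12. acc = min(-17, -6) = -17 (the record disagrees here)
Step 12 is the first one off; corrected, acc = -17.

step 12, acc = -17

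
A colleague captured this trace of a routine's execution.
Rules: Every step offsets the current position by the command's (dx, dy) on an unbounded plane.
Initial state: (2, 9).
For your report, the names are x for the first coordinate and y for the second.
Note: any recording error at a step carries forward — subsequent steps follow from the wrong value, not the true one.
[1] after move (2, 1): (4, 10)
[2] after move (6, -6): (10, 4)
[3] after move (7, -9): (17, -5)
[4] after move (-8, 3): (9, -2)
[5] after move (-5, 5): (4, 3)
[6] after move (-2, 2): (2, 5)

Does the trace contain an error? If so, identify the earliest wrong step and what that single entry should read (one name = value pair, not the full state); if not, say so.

Step 1: x = 2 + (2) = 4, y = 9 + (1) = 10 — in agreement.
Step 2: x = 4 + (6) = 10, y = 10 + (-6) = 4 — checks out.
Step 3: x = 10 + (7) = 17, y = 4 + (-9) = -5 — checks out.
Step 4: x = 17 + (-8) = 9, y = -5 + (3) = -2 — exactly as logged.
Step 5: x = 9 + (-5) = 4, y = -2 + (5) = 3 — in agreement.
Step 6: x = 4 + (-2) = 2, y = 3 + (2) = 5 — agrees with the trace.
No step deviates from the rules.

no error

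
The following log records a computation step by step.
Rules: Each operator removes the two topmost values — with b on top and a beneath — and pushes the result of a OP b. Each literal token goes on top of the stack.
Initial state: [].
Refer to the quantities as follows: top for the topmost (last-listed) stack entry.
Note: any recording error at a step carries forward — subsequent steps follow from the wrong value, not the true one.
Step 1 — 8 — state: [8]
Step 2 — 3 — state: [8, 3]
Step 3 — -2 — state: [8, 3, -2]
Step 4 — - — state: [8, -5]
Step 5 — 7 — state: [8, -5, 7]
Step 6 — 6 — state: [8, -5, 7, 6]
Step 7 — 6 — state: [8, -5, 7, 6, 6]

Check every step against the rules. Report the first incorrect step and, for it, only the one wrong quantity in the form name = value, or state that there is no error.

Recomputing the run from the initial state:
step 1: [8]
step 2: [8, 3]
step 3: [8, 3, -2]
step 4: [8, 5]
step 5: [8, 5, 7]
step 6: [8, 5, 7, 6]
step 7: [8, 5, 7, 6, 6]
The first disagreement with the log is at step 4, where the value should be top = 5.

step 4, top = 5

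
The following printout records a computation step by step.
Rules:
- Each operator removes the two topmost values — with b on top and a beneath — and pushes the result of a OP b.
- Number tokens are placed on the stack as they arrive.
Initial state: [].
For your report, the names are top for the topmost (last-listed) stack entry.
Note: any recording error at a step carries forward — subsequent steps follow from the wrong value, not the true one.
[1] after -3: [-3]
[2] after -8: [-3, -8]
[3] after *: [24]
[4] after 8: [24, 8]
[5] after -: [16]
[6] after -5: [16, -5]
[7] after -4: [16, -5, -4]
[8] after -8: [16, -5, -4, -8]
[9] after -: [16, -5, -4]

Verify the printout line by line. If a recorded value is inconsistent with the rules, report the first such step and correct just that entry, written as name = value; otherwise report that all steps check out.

Recomputing the run from the initial state:
step 1: [-3]
step 2: [-3, -8]
step 3: [24]
step 4: [24, 8]
step 5: [16]
step 6: [16, -5]
step 7: [16, -5, -4]
step 8: [16, -5, -4, -8]
step 9: [16, -5, 4]
The first disagreement with the printout is at step 9, where the value should be top = 4.

step 9, top = 4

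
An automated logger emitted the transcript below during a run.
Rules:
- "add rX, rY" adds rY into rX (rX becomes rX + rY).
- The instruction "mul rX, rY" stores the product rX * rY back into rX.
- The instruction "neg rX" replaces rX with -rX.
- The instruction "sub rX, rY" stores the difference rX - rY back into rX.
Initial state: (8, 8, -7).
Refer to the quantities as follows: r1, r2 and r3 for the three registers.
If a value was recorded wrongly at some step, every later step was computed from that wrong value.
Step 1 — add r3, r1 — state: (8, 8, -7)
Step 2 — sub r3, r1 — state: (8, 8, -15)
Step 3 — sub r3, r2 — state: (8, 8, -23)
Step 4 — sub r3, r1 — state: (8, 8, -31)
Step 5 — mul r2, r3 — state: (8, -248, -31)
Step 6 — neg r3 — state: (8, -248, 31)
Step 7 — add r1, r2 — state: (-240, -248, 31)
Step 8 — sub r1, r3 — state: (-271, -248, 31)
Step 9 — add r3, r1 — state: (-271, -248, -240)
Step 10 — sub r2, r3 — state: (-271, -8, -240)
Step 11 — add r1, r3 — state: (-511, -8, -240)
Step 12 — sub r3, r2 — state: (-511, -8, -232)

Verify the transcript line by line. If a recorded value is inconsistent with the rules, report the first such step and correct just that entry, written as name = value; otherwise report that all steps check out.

Step 1: r3 = -7 + 8 = 1 — the entry is off here.
First deviation found at step 1; the corrected entry is r3 = 1.

step 1, r3 = 1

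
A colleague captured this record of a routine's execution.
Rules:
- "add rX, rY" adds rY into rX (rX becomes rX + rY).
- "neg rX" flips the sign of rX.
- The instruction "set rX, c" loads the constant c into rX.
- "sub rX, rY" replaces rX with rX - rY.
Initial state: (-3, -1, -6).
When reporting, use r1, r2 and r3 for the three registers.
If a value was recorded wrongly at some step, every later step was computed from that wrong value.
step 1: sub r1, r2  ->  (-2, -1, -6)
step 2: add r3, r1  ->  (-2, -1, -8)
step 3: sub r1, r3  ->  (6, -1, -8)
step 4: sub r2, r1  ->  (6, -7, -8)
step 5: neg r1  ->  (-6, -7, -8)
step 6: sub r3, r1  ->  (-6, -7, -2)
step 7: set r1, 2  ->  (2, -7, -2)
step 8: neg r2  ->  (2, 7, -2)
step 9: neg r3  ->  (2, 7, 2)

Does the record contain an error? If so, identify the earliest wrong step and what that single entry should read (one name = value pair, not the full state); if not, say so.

no error

Recomputing the run from the initial state:
step 1: r1 = -2, r2 = -1, r3 = -6
step 2: r1 = -2, r2 = -1, r3 = -8
step 3: r1 = 6, r2 = -1, r3 = -8
step 4: r1 = 6, r2 = -7, r3 = -8
step 5: r1 = -6, r2 = -7, r3 = -8
step 6: r1 = -6, r2 = -7, r3 = -2
step 7: r1 = 2, r2 = -7, r3 = -2
step 8: r1 = 2, r2 = 7, r3 = -2
step 9: r1 = 2, r2 = 7, r3 = 2
This matches the record at every step.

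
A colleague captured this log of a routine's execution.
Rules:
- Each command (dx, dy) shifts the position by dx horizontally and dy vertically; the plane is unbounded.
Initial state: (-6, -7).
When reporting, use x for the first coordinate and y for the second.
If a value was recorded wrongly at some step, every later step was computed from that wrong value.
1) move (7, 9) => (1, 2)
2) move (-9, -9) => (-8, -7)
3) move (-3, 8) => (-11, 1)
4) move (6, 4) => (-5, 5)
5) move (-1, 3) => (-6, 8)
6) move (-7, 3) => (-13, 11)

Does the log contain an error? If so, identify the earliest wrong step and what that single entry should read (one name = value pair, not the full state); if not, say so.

Step 1: x = -6 + (7) = 1, y = -7 + (9) = 2 — in agreement.
Step 2: x = 1 + (-9) = -8, y = 2 + (-9) = -7 — confirmed correct.
Step 3: x = -8 + (-3) = -11, y = -7 + (8) = 1 — consistent with the log.
Step 4: x = -11 + (6) = -5, y = 1 + (4) = 5 — agrees with the log.
Step 5: x = -5 + (-1) = -6, y = 5 + (3) = 8 — in agreement.
Step 6: x = -6 + (-7) = -13, y = 8 + (3) = 11 — confirmed correct.
All entries verified; no error found.

no error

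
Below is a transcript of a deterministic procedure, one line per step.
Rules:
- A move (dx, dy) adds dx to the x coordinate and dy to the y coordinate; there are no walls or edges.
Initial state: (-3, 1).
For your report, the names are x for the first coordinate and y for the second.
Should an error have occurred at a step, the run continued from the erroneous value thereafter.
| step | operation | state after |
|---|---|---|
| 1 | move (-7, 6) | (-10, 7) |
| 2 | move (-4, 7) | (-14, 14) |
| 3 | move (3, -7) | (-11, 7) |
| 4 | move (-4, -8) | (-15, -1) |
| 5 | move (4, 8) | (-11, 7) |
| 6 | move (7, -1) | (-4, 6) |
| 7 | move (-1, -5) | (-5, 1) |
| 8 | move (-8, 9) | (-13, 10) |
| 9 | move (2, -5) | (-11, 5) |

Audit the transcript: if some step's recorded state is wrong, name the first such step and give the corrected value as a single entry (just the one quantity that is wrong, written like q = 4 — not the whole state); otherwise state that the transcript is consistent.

step 1: x = -3 + (-7) = -10, y = 1 + (6) = 7 -> checks out
step 2: x = -10 + (-4) = -14, y = 7 + (7) = 14 -> agrees with the transcript
step 3: x = -14 + (3) = -11, y = 14 + (-7) = 7 -> confirmed correct
step 4: x = -11 + (-4) = -15, y = 7 + (-8) = -1 -> in agreement
step 5: x = -15 + (4) = -11, y = -1 + (8) = 7 -> agrees with the transcript
step 6: x = -11 + (7) = -4, y = 7 + (-1) = 6 -> no discrepancy
step 7: x = -4 + (-1) = -5, y = 6 + (-5) = 1 -> checks out
step 8: x = -5 + (-8) = -13, y = 1 + (9) = 10 -> exactly as logged
step 9: x = -13 + (2) = -11, y = 10 + (-5) = 5 -> no discrepancy
The recomputation confirms every line.

no error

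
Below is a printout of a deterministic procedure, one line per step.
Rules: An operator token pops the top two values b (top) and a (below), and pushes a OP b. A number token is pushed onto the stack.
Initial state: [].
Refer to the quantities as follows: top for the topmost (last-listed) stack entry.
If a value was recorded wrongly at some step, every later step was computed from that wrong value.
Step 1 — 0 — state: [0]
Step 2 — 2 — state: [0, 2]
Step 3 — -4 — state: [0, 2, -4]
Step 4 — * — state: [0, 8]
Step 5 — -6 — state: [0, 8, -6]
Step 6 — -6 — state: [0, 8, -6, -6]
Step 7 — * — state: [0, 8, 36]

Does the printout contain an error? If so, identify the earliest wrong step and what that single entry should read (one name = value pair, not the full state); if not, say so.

step 4, top = -8

Recomputing the run from the initial state:
step 1: [0]
step 2: [0, 2]
step 3: [0, 2, -4]
step 4: [0, -8]
step 5: [0, -8, -6]
step 6: [0, -8, -6, -6]
step 7: [0, -8, 36]
The first disagreement with the printout is at step 4, where the value should be top = -8.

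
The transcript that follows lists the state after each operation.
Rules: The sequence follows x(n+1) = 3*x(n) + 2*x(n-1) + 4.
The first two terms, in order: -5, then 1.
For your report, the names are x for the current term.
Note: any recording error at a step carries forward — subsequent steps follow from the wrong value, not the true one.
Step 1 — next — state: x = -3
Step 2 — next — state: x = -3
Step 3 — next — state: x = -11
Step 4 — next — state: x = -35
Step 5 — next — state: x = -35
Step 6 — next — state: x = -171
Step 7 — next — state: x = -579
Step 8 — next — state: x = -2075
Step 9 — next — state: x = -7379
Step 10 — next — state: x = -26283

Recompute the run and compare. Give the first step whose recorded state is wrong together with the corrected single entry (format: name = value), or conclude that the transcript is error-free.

1. x = 3*(1) + (2)*(-5) + (4) = -3 (confirmed correct)
2. x = 3*(-3) + (2)*(1) + (4) = -3 (checks out)
3. x = 3*(-3) + (2)*(-3) + (4) = -11 (matches)
4. x = 3*(-11) + (2)*(-3) + (4) = -35 (consistent with the transcript)
5. x = 3*(-35) + (2)*(-11) + (4) = -123 (this is not what the transcript shows)
Step 5 is the first one off; corrected, x = -123.

step 5, x = -123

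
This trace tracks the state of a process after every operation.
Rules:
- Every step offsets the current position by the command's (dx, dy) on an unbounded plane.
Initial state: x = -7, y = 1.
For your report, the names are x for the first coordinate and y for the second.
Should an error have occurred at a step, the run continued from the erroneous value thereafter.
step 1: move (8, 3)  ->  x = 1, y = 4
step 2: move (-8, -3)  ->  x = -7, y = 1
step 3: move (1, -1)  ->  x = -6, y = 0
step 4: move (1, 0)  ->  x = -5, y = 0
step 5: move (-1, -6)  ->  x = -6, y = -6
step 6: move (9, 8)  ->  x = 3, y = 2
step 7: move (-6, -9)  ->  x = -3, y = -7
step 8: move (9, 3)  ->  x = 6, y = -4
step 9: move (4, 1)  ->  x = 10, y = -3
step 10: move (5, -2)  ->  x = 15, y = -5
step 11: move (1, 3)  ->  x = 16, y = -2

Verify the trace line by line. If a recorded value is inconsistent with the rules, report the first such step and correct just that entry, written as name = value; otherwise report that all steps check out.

no error

1. x = -7 + (8) = 1, y = 1 + (3) = 4 (checks out)
2. x = 1 + (-8) = -7, y = 4 + (-3) = 1 (same as recorded)
3. x = -7 + (1) = -6, y = 1 + (-1) = 0 (checks out)
4. x = -6 + (1) = -5, y = 0 + (0) = 0 (agrees with the trace)
5. x = -5 + (-1) = -6, y = 0 + (-6) = -6 (same as recorded)
6. x = -6 + (9) = 3, y = -6 + (8) = 2 (same as recorded)
7. x = 3 + (-6) = -3, y = 2 + (-9) = -7 (consistent with the trace)
8. x = -3 + (9) = 6, y = -7 + (3) = -4 (verified)
9. x = 6 + (4) = 10, y = -4 + (1) = -3 (exactly as logged)
10. x = 10 + (5) = 15, y = -3 + (-2) = -5 (verified)
11. x = 15 + (1) = 16, y = -5 + (3) = -2 (verified)
All steps check out; nothing to correct.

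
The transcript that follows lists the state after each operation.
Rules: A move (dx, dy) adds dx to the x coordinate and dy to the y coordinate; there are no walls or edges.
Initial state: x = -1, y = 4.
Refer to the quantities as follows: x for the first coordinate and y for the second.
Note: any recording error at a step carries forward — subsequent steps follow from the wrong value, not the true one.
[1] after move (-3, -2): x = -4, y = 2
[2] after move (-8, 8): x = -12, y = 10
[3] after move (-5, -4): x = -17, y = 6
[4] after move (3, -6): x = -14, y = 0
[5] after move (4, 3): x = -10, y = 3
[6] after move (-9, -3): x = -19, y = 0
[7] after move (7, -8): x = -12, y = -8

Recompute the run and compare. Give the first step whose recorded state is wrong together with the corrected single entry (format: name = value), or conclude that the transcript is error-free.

no error

Recomputing the run from the initial state:
step 1: x = -4, y = 2
step 2: x = -12, y = 10
step 3: x = -17, y = 6
step 4: x = -14, y = 0
step 5: x = -10, y = 3
step 6: x = -19, y = 0
step 7: x = -12, y = -8
This matches the transcript at every step.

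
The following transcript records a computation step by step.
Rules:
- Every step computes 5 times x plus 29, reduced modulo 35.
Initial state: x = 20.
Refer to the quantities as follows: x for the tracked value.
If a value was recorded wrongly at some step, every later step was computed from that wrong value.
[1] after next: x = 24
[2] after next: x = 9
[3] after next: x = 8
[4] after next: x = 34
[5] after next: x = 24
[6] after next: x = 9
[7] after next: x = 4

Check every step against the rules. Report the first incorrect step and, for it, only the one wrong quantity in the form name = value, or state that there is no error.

step 3, x = 4

1. x = (5*20 + 29) mod 35 = 24 (in agreement)
2. x = (5*24 + 29) mod 35 = 9 (matches)
3. x = (5*9 + 29) mod 35 = 4 (the transcript has a different value)
First deviation found at step 3; the corrected entry is x = 4.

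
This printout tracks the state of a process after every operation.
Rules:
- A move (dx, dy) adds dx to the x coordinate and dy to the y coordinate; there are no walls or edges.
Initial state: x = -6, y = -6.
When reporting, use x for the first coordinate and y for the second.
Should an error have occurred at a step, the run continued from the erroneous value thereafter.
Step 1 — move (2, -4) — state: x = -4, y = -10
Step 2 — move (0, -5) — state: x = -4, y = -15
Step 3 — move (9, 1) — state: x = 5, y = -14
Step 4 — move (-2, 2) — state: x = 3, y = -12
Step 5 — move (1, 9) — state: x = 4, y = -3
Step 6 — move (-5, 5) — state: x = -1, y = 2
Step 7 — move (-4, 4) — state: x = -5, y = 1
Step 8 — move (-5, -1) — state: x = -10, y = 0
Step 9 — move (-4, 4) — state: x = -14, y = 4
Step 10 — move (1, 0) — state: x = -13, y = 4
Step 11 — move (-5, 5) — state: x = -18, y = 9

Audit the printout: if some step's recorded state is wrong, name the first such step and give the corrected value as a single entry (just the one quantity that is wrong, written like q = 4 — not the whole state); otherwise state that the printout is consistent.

step 7, y = 6

step 1: x = -6 + (2) = -4, y = -6 + (-4) = -10 -> confirmed correct
step 2: x = -4 + (0) = -4, y = -10 + (-5) = -15 -> same as recorded
step 3: x = -4 + (9) = 5, y = -15 + (1) = -14 -> no discrepancy
step 4: x = 5 + (-2) = 3, y = -14 + (2) = -12 -> exactly as logged
step 5: x = 3 + (1) = 4, y = -12 + (9) = -3 -> no discrepancy
step 6: x = 4 + (-5) = -1, y = -3 + (5) = 2 -> matches
step 7: x = -1 + (-4) = -5, y = 2 + (4) = 6 -> the entry is off here
Step 7 is the first one off; corrected, y = 6.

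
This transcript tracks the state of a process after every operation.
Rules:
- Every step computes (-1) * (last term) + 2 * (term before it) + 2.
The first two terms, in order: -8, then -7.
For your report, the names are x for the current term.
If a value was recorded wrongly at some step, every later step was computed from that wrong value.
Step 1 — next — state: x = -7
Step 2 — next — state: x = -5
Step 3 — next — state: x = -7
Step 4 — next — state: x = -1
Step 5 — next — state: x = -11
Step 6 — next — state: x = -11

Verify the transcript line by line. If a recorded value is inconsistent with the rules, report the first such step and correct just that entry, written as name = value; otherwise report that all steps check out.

step 6, x = 11

1. x = -1*(-7) + (2)*(-8) + (2) = -7 (confirmed correct)
2. x = -1*(-7) + (2)*(-7) + (2) = -5 (consistent with the transcript)
3. x = -1*(-5) + (2)*(-7) + (2) = -7 (exactly as logged)
4. x = -1*(-7) + (2)*(-5) + (2) = -1 (consistent with the transcript)
5. x = -1*(-1) + (2)*(-7) + (2) = -11 (consistent with the transcript)
6. x = -1*(-11) + (2)*(-1) + (2) = 11 (a discrepancy with the transcript)
The earliest wrong entry is at step 6: it should read x = 11.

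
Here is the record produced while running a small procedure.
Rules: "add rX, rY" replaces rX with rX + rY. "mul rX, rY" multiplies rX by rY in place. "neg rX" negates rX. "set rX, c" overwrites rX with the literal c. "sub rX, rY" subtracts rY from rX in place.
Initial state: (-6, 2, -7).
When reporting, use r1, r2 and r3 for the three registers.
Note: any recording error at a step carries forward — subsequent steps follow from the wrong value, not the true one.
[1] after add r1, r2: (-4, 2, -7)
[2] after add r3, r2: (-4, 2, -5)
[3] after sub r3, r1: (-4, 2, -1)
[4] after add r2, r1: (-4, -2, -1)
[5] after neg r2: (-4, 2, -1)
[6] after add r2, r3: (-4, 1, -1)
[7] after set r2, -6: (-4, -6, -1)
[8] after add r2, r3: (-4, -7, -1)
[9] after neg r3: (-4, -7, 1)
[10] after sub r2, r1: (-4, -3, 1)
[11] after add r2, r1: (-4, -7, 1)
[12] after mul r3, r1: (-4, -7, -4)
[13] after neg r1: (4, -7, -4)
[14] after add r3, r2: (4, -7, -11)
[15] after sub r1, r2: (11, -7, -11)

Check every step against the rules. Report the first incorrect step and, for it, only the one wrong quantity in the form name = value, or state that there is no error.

no error

Recomputing the run from the initial state:
step 1: r1 = -4, r2 = 2, r3 = -7
step 2: r1 = -4, r2 = 2, r3 = -5
step 3: r1 = -4, r2 = 2, r3 = -1
step 4: r1 = -4, r2 = -2, r3 = -1
step 5: r1 = -4, r2 = 2, r3 = -1
step 6: r1 = -4, r2 = 1, r3 = -1
step 7: r1 = -4, r2 = -6, r3 = -1
step 8: r1 = -4, r2 = -7, r3 = -1
step 9: r1 = -4, r2 = -7, r3 = 1
step 10: r1 = -4, r2 = -3, r3 = 1
step 11: r1 = -4, r2 = -7, r3 = 1
step 12: r1 = -4, r2 = -7, r3 = -4
step 13: r1 = 4, r2 = -7, r3 = -4
step 14: r1 = 4, r2 = -7, r3 = -11
step 15: r1 = 11, r2 = -7, r3 = -11
This matches the record at every step.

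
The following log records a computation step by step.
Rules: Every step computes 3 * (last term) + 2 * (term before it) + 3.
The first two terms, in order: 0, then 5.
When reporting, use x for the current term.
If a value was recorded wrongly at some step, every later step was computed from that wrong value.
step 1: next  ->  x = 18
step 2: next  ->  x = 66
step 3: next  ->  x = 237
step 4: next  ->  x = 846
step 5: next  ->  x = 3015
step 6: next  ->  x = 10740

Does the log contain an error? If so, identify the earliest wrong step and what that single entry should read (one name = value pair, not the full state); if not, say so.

step 2, x = 67

1. x = 3*(5) + (2)*(0) + (3) = 18 (consistent with the log)
2. x = 3*(18) + (2)*(5) + (3) = 67 (not what was recorded)
That makes step 2 the first incorrect line — x = 67 is what it should show.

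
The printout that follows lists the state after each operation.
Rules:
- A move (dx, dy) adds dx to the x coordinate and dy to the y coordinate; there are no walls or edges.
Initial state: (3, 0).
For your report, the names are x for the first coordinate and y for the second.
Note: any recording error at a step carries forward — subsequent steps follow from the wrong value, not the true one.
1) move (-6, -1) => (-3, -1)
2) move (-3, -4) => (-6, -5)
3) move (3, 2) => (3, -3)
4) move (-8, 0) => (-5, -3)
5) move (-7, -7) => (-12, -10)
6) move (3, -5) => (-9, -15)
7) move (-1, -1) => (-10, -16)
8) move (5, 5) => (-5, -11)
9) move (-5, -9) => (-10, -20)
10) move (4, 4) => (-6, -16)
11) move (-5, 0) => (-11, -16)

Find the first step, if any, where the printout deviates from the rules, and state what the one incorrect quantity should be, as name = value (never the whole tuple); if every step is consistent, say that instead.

1. x = 3 + (-6) = -3, y = 0 + (-1) = -1 (consistent with the printout)
2. x = -3 + (-3) = -6, y = -1 + (-4) = -5 (no discrepancy)
3. x = -6 + (3) = -3, y = -5 + (2) = -3 (a discrepancy with the printout)
The earliest wrong entry is at step 3: it should read x = -3.

step 3, x = -3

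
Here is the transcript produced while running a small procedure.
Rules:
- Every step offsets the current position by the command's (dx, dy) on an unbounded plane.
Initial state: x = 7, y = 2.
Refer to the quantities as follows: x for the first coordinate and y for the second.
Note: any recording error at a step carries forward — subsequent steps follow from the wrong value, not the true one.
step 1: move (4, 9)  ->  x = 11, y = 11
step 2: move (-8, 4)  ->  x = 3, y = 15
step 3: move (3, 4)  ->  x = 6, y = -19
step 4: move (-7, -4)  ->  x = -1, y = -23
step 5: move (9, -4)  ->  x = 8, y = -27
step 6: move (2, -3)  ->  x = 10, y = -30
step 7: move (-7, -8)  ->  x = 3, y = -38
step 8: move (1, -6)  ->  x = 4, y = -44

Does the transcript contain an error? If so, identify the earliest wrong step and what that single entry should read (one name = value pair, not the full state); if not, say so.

Recomputing the run from the initial state:
step 1: x = 11, y = 11
step 2: x = 3, y = 15
step 3: x = 6, y = 19
step 4: x = -1, y = 15
step 5: x = 8, y = 11
step 6: x = 10, y = 8
step 7: x = 3, y = 0
step 8: x = 4, y = -6
The first disagreement with the transcript is at step 3, where the value should be y = 19.

step 3, y = 19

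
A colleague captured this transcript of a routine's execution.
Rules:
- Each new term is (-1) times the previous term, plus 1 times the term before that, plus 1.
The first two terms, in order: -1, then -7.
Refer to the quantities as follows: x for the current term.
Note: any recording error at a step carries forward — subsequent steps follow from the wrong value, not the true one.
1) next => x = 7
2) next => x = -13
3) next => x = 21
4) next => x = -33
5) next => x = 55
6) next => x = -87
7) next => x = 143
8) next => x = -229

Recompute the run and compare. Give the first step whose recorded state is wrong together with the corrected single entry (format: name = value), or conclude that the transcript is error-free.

no error

Step 1: x = -1*(-7) + (1)*(-1) + (1) = 7 — agrees with the transcript.
Step 2: x = -1*(7) + (1)*(-7) + (1) = -13 — agrees with the transcript.
Step 3: x = -1*(-13) + (1)*(7) + (1) = 21 — consistent with the transcript.
Step 4: x = -1*(21) + (1)*(-13) + (1) = -33 — agrees with the transcript.
Step 5: x = -1*(-33) + (1)*(21) + (1) = 55 — same as recorded.
Step 6: x = -1*(55) + (1)*(-33) + (1) = -87 — consistent with the transcript.
Step 7: x = -1*(-87) + (1)*(55) + (1) = 143 — exactly as logged.
Step 8: x = -1*(143) + (1)*(-87) + (1) = -229 — consistent with the transcript.
The recomputation confirms every line.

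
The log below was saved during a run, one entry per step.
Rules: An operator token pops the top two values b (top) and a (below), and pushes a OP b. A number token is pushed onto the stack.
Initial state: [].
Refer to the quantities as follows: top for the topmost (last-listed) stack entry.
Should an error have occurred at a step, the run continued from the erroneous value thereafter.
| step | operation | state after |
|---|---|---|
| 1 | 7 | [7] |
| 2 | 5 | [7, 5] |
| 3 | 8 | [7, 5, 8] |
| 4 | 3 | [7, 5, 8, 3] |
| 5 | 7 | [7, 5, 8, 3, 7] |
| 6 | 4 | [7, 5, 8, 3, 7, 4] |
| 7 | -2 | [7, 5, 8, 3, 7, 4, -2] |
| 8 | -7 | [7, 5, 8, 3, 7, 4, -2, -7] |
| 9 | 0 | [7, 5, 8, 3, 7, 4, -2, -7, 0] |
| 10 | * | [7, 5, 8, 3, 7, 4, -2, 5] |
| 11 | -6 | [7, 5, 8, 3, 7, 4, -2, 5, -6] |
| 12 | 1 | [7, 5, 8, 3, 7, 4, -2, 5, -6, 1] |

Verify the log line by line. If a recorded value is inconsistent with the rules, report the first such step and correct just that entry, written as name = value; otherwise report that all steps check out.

step 10, top = 0

step 1: push 7: top = 7 -> same as recorded
step 2: push 5: top = 5 -> same as recorded
step 3: push 8: top = 8 -> in agreement
step 4: push 3: top = 3 -> matches
step 5: push 7: top = 7 -> verified
step 6: push 4: top = 4 -> consistent with the log
step 7: push -2: top = -2 -> checks out
step 8: push -7: top = -7 -> checks out
step 9: push 0: top = 0 -> same as recorded
step 10: -7 * 0 = 0 -> the recorded entry deviates here
The earliest wrong entry is at step 10: it should read top = 0.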